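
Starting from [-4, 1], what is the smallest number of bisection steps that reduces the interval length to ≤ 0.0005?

Width after n steps is 5/2^n. Need 2^n ≥ 5/0.0005 = 10000.
2^13 = 8192 < 10000 ≤ 2^14 = 16384, so n = 14.

14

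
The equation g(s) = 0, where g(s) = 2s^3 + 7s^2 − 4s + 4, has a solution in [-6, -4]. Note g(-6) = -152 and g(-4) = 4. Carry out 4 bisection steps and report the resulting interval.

[-4.125, -4]

s = -5 gives g = -51, negative; keep [-5, -4]
s = -4.5 gives g = -18.5, negative; keep [-4.5, -4]
s = -4.25 gives g = -6.09375, negative; keep [-4.25, -4]
s = -4.125 gives g = -0.7695, negative; keep [-4.125, -4]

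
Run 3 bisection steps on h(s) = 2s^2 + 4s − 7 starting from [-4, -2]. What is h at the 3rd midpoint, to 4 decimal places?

midpoint -3: h = -1 < 0 → [-4, -3]
midpoint -3.5: h = 3.5 > 0 → [-3.5, -3]
midpoint -3.25: h = 1.125 > 0 → [-3.25, -3]

1.1250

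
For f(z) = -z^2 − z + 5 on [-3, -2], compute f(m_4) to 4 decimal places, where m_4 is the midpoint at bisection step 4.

-0.0977

z = -2.5 gives f = 1.25, positive; keep [-3, -2.5]
z = -2.75 gives f = 0.1875, positive; keep [-3, -2.75]
z = -2.875 gives f = -0.390625, negative; keep [-2.875, -2.75]
z = -2.8125 gives f = -0.0977, negative; keep [-2.8125, -2.75]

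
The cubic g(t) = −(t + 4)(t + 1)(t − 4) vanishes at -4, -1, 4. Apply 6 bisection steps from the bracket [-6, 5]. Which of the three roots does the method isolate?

m = -0.5, g(m) = 7.875 (+); new bracket [-0.5, 5]
m = 2.25, g(m) = 35.546875 (+); new bracket [2.25, 5]
m = 3.625, g(m) = 13.224609 (+); new bracket [3.625, 5]
m = 4.3125, g(m) = -13.8 (−); new bracket [3.625, 4.3125]
m = 3.96875, g(m) = 1.2373 (+); new bracket [3.96875, 4.3125]
m = 4.140625, g(m) = -5.8849 (−); new bracket [3.96875, 4.140625]

4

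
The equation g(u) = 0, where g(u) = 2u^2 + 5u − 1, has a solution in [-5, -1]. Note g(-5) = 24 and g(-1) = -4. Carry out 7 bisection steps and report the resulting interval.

g(-3) = 2 > 0, so the root lies in [-3, -1]
g(-2) = -3 < 0, so the root lies in [-3, -2]
g(-2.5) = -1 < 0, so the root lies in [-3, -2.5]
g(-2.75) = 0.375 > 0, so the root lies in [-2.75, -2.5]
g(-2.625) = -0.3438 < 0, so the root lies in [-2.75, -2.625]
g(-2.6875) = 0.0078 > 0, so the root lies in [-2.6875, -2.625]
g(-2.65625) = -0.1699 < 0, so the root lies in [-2.6875, -2.65625]

[-2.6875, -2.65625]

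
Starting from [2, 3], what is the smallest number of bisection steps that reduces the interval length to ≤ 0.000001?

Width after n steps is 1/2^n. Need 2^n ≥ 1/0.000001 = 1000000.
2^19 = 524288 < 1000000 ≤ 2^20 = 1048576, so n = 20.

20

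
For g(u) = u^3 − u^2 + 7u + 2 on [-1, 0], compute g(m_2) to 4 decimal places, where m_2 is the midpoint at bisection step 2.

0.1719

midpoint -0.5: g = -1.875 < 0 → [-0.5, 0]
midpoint -0.25: g = 0.171875 > 0 → [-0.5, -0.25]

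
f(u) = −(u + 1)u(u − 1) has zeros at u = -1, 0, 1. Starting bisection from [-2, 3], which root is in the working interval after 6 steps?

u = 0.5 gives f = 0.375, positive; keep [0.5, 3]
u = 1.75 gives f = -3.609375, negative; keep [0.5, 1.75]
u = 1.125 gives f = -0.298828, negative; keep [0.5, 1.125]
u = 0.8125 gives f = 0.2761, positive; keep [0.8125, 1.125]
u = 0.96875 gives f = 0.0596, positive; keep [0.96875, 1.125]
u = 1.046875 gives f = -0.1004, negative; keep [0.96875, 1.046875]

1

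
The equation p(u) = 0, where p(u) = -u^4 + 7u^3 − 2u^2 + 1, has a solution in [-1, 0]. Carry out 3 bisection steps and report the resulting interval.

[-0.5, -0.375]

midpoint -0.5: p = -0.4375 < 0 → [-0.5, 0]
midpoint -0.25: p = 0.761719 > 0 → [-0.5, -0.25]
midpoint -0.375: p = 0.329834 > 0 → [-0.5, -0.375]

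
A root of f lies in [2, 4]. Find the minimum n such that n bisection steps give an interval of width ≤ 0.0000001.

25

Width after n steps is 2/2^n. Need 2^n ≥ 2/0.0000001 = 20000000.
2^24 = 16777216 < 20000000 ≤ 2^25 = 33554432, so n = 25.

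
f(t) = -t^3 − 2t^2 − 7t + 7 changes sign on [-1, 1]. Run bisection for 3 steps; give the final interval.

midpoint 0: f = 7 > 0 → [0, 1]
midpoint 0.5: f = 2.875 > 0 → [0.5, 1]
midpoint 0.75: f = 0.203125 > 0 → [0.75, 1]

[0.75, 1]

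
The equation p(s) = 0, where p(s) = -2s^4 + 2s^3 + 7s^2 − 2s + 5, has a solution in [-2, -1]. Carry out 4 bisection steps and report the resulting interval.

[-1.8125, -1.75]

m = -1.5, p(m) = 6.875 (+); new bracket [-2, -1.5]
m = -1.75, p(m) = 0.460938 (+); new bracket [-2, -1.75]
m = -1.875, p(m) = -4.543457 (−); new bracket [-1.875, -1.75]
m = -1.8125, p(m) = -1.8721 (−); new bracket [-1.8125, -1.75]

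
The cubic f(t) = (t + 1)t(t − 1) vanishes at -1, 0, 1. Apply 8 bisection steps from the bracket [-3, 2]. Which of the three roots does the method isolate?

m = -0.5, f(m) = 0.375 (+); new bracket [-3, -0.5]
m = -1.75, f(m) = -3.609375 (−); new bracket [-1.75, -0.5]
m = -1.125, f(m) = -0.298828 (−); new bracket [-1.125, -0.5]
m = -0.8125, f(m) = 0.2761 (+); new bracket [-1.125, -0.8125]
m = -0.96875, f(m) = 0.0596 (+); new bracket [-1.125, -0.96875]
m = -1.046875, f(m) = -0.1004 (−); new bracket [-1.046875, -0.96875]
m = -1.0078125, f(m) = -0.0158 (−); new bracket [-1.0078125, -0.96875]
m = -0.98828125, f(m) = 0.023 (+); new bracket [-1.0078125, -0.98828125]

-1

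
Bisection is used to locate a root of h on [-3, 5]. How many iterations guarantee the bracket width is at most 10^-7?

Width after n steps is 8/2^n. Need 2^n ≥ 8/10^-7 = 80000000.
2^26 = 67108864 < 80000000 ≤ 2^27 = 134217728, so n = 27.

27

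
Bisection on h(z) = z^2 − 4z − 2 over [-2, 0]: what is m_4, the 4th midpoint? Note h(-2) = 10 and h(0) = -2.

-0.375

z = -1 gives h = 3, positive; keep [-1, 0]
z = -0.5 gives h = 0.25, positive; keep [-0.5, 0]
z = -0.25 gives h = -0.9375, negative; keep [-0.5, -0.25]
z = -0.375 gives h = -0.3594, negative; keep [-0.5, -0.375]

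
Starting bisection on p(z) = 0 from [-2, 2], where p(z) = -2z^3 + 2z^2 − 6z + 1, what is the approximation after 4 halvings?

p(0) = 1 > 0, so the root lies in [0, 2]
p(1) = -5 < 0, so the root lies in [0, 1]
p(0.5) = -1.75 < 0, so the root lies in [0, 0.5]
p(0.25) = -0.4062 < 0, so the root lies in [0, 0.25]

0.25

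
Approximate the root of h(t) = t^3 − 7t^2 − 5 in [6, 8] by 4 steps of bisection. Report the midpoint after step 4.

h(7) = -5 < 0, so the root lies in [7, 8]
h(7.5) = 23.125 > 0, so the root lies in [7, 7.5]
h(7.25) = 8.140625 > 0, so the root lies in [7, 7.25]
h(7.125) = 1.3457 > 0, so the root lies in [7, 7.125]

7.125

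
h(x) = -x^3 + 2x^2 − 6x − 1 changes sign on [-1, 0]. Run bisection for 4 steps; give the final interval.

x = -0.5 gives h = 2.625, positive; keep [-0.5, 0]
x = -0.25 gives h = 0.640625, positive; keep [-0.25, 0]
x = -0.125 gives h = -0.216797, negative; keep [-0.25, -0.125]
x = -0.1875 gives h = 0.2019, positive; keep [-0.1875, -0.125]

[-0.1875, -0.125]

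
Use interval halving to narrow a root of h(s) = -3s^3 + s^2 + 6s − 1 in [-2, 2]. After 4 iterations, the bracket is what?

s = 0 gives h = -1, negative; keep [-2, 0]
s = -1 gives h = -3, negative; keep [-2, -1]
s = -1.5 gives h = 2.375, positive; keep [-1.5, -1]
s = -1.25 gives h = -1.0781, negative; keep [-1.5, -1.25]

[-1.5, -1.25]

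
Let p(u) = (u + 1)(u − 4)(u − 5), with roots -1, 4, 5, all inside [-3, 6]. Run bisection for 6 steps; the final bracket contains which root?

m = 1.5, p(m) = 21.875 (+); new bracket [-3, 1.5]
m = -0.75, p(m) = 6.828125 (+); new bracket [-3, -0.75]
m = -1.875, p(m) = -35.341797 (−); new bracket [-1.875, -0.75]
m = -1.3125, p(m) = -10.4797 (−); new bracket [-1.3125, -0.75]
m = -1.03125, p(m) = -0.9483 (−); new bracket [-1.03125, -0.75]
m = -0.890625, p(m) = 3.151 (+); new bracket [-1.03125, -0.890625]

-1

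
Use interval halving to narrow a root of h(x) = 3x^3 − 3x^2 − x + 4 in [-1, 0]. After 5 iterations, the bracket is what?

h(-0.5) = 3.375 > 0, so the root lies in [-1, -0.5]
h(-0.75) = 1.796875 > 0, so the root lies in [-1, -0.75]
h(-0.875) = 0.568359 > 0, so the root lies in [-1, -0.875]
h(-0.9375) = -0.1711 < 0, so the root lies in [-0.9375, -0.875]
h(-0.90625) = 0.2095 > 0, so the root lies in [-0.9375, -0.90625]

[-0.9375, -0.90625]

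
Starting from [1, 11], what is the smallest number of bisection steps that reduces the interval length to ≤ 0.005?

11

Width after n steps is 10/2^n. Need 2^n ≥ 10/0.005 = 2000.
2^10 = 1024 < 2000 ≤ 2^11 = 2048, so n = 11.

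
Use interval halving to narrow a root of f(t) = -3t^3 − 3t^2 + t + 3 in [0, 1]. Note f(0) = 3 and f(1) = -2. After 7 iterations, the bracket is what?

[0.828125, 0.8359375]

midpoint 0.5: f = 2.375 > 0 → [0.5, 1]
midpoint 0.75: f = 0.796875 > 0 → [0.75, 1]
midpoint 0.875: f = -0.431641 < 0 → [0.75, 0.875]
midpoint 0.8125: f = 0.2229 > 0 → [0.8125, 0.875]
midpoint 0.84375: f = -0.094 < 0 → [0.8125, 0.84375]
midpoint 0.828125: f = 0.067 > 0 → [0.828125, 0.84375]
midpoint 0.8359375: f = -0.0129 < 0 → [0.828125, 0.8359375]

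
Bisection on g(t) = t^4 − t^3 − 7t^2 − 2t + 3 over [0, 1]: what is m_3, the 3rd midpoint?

0.625

t = 0.5 gives g = 0.1875, positive; keep [0.5, 1]
t = 0.75 gives g = -2.542969, negative; keep [0.5, 0.75]
t = 0.625 gives g = -1.075928, negative; keep [0.5, 0.625]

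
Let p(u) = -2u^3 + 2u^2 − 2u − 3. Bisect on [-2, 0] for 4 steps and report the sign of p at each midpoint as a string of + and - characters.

+-+-

p(-1) = 3 > 0, so the root lies in [-1, 0]
p(-0.5) = -1.25 < 0, so the root lies in [-1, -0.5]
p(-0.75) = 0.46875 > 0, so the root lies in [-0.75, -0.5]
p(-0.625) = -0.4805 < 0, so the root lies in [-0.75, -0.625]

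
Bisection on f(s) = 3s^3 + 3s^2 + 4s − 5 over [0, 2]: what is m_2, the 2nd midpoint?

0.5

f(1) = 5 > 0, so the root lies in [0, 1]
f(0.5) = -1.875 < 0, so the root lies in [0.5, 1]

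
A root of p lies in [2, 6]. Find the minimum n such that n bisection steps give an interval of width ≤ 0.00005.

Width after n steps is 4/2^n. Need 2^n ≥ 4/0.00005 = 80000.
2^16 = 65536 < 80000 ≤ 2^17 = 131072, so n = 17.

17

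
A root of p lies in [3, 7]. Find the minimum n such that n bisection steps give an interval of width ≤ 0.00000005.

27

Width after n steps is 4/2^n. Need 2^n ≥ 4/0.00000005 = 80000000.
2^26 = 67108864 < 80000000 ≤ 2^27 = 134217728, so n = 27.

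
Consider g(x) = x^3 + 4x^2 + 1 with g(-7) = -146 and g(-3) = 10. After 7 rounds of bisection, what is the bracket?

m = -5, g(m) = -24 (−); new bracket [-5, -3]
m = -4, g(m) = 1 (+); new bracket [-5, -4]
m = -4.5, g(m) = -9.125 (−); new bracket [-4.5, -4]
m = -4.25, g(m) = -3.5156 (−); new bracket [-4.25, -4]
m = -4.125, g(m) = -1.127 (−); new bracket [-4.125, -4]
m = -4.0625, g(m) = -0.0315 (−); new bracket [-4.0625, -4]
m = -4.03125, g(m) = 0.4922 (+); new bracket [-4.0625, -4.03125]

[-4.0625, -4.03125]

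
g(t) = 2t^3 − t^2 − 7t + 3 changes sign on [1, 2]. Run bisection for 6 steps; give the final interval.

[1.90625, 1.921875]

g(1.5) = -3 < 0, so the root lies in [1.5, 2]
g(1.75) = -1.59375 < 0, so the root lies in [1.75, 2]
g(1.875) = -0.457031 < 0, so the root lies in [1.875, 2]
g(1.9375) = 0.23 > 0, so the root lies in [1.875, 1.9375]
g(1.90625) = -0.1237 < 0, so the root lies in [1.90625, 1.9375]
g(1.921875) = 0.0506 > 0, so the root lies in [1.90625, 1.921875]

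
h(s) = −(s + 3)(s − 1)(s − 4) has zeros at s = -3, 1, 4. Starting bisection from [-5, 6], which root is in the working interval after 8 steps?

-3

s = 0.5 gives h = -6.125, negative; keep [-5, 0.5]
s = -2.25 gives h = -15.234375, negative; keep [-5, -2.25]
s = -3.625 gives h = 22.041016, positive; keep [-3.625, -2.25]
s = -2.9375 gives h = -1.7073, negative; keep [-3.625, -2.9375]
s = -3.28125 gives h = 8.7674, positive; keep [-3.28125, -2.9375]
s = -3.109375 gives h = 3.1954, positive; keep [-3.109375, -2.9375]
s = -3.0234375 gives h = 0.6623, positive; keep [-3.0234375, -2.9375]
s = -2.98046875 gives h = -0.5427, negative; keep [-3.0234375, -2.98046875]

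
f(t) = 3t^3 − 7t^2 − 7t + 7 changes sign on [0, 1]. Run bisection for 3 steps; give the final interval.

f(0.5) = 2.125 > 0, so the root lies in [0.5, 1]
f(0.75) = -0.921875 < 0, so the root lies in [0.5, 0.75]
f(0.625) = 0.623047 > 0, so the root lies in [0.625, 0.75]

[0.625, 0.75]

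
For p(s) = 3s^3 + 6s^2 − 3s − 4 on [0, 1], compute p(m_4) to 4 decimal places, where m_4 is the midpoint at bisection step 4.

p(0.5) = -3.625 < 0, so the root lies in [0.5, 1]
p(0.75) = -1.609375 < 0, so the root lies in [0.75, 1]
p(0.875) = -0.021484 < 0, so the root lies in [0.875, 1]
p(0.9375) = 0.9329 > 0, so the root lies in [0.875, 0.9375]

0.9329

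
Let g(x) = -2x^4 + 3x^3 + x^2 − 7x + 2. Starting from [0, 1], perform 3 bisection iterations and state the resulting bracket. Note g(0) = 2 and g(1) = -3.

x = 0.5 gives g = -1, negative; keep [0, 0.5]
x = 0.25 gives g = 0.351562, positive; keep [0.25, 0.5]
x = 0.375 gives g = -0.365723, negative; keep [0.25, 0.375]

[0.25, 0.375]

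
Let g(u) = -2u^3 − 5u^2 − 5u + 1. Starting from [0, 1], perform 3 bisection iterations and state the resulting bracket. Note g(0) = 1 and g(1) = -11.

[0.125, 0.25]

u = 0.5 gives g = -3, negative; keep [0, 0.5]
u = 0.25 gives g = -0.59375, negative; keep [0, 0.25]
u = 0.125 gives g = 0.292969, positive; keep [0.125, 0.25]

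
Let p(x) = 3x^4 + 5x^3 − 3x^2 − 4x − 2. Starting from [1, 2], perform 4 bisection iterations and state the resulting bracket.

[1, 1.0625]

x = 1.5 gives p = 17.3125, positive; keep [1, 1.5]
x = 1.25 gives p = 5.402344, positive; keep [1, 1.25]
x = 1.125 gives p = 1.627686, positive; keep [1, 1.125]
x = 1.0625 gives p = 0.1839, positive; keep [1, 1.0625]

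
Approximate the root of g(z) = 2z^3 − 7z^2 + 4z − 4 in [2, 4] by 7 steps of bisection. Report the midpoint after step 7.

z = 3 gives g = -1, negative; keep [3, 4]
z = 3.5 gives g = 10, positive; keep [3, 3.5]
z = 3.25 gives g = 3.71875, positive; keep [3, 3.25]
z = 3.125 gives g = 1.1758, positive; keep [3, 3.125]
z = 3.0625 gives g = 0.0435, positive; keep [3, 3.0625]
z = 3.03125 gives g = -0.4892, negative; keep [3.03125, 3.0625]
z = 3.046875 gives g = -0.2256, negative; keep [3.046875, 3.0625]

3.046875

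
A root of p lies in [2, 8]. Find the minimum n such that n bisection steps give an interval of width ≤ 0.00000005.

Width after n steps is 6/2^n. Need 2^n ≥ 6/0.00000005 = 120000000.
2^26 = 67108864 < 120000000 ≤ 2^27 = 134217728, so n = 27.

27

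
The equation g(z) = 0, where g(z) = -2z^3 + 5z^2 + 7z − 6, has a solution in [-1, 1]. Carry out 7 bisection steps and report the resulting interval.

midpoint 0: g = -6 < 0 → [0, 1]
midpoint 0.5: g = -1.5 < 0 → [0.5, 1]
midpoint 0.75: g = 1.21875 > 0 → [0.5, 0.75]
midpoint 0.625: g = -0.1602 < 0 → [0.625, 0.75]
midpoint 0.6875: g = 0.5259 > 0 → [0.625, 0.6875]
midpoint 0.65625: g = 0.1818 > 0 → [0.625, 0.65625]
midpoint 0.640625: g = 0.0106 > 0 → [0.625, 0.640625]

[0.625, 0.640625]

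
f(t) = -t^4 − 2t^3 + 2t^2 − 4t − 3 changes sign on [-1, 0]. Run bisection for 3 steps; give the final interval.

midpoint -0.5: f = -0.3125 < 0 → [-1, -0.5]
midpoint -0.75: f = 1.652344 > 0 → [-0.75, -0.5]
midpoint -0.625: f = 0.616943 > 0 → [-0.625, -0.5]

[-0.625, -0.5]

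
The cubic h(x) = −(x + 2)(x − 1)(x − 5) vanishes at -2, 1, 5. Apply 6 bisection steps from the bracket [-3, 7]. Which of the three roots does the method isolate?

5

midpoint 2: h = 12 > 0 → [2, 7]
midpoint 4.5: h = 11.375 > 0 → [4.5, 7]
midpoint 5.75: h = -27.609375 < 0 → [4.5, 5.75]
midpoint 5.125: h = -3.6738 < 0 → [4.5, 5.125]
midpoint 4.8125: h = 4.8699 > 0 → [4.8125, 5.125]
midpoint 4.96875: h = 0.8643 > 0 → [4.96875, 5.125]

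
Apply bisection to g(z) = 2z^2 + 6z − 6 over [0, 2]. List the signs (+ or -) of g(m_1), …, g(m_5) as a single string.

g(1) = 2 > 0, so the root lies in [0, 1]
g(0.5) = -2.5 < 0, so the root lies in [0.5, 1]
g(0.75) = -0.375 < 0, so the root lies in [0.75, 1]
g(0.875) = 0.7812 > 0, so the root lies in [0.75, 0.875]
g(0.8125) = 0.1953 > 0, so the root lies in [0.75, 0.8125]

+--++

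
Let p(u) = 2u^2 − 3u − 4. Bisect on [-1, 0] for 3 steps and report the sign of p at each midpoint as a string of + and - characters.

--+

u = -0.5 gives p = -2, negative; keep [-1, -0.5]
u = -0.75 gives p = -0.625, negative; keep [-1, -0.75]
u = -0.875 gives p = 0.15625, positive; keep [-0.875, -0.75]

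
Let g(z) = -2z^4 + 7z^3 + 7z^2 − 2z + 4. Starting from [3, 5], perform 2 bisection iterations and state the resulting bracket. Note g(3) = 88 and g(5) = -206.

[4, 4.5]

midpoint 4: g = 44 > 0 → [4, 5]
midpoint 4.5: g = -45.5 < 0 → [4, 4.5]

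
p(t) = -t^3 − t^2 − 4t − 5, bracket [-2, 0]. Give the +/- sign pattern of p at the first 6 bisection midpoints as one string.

-++-+-

m = -1, p(m) = -1 (−); new bracket [-2, -1]
m = -1.5, p(m) = 2.125 (+); new bracket [-1.5, -1]
m = -1.25, p(m) = 0.390625 (+); new bracket [-1.25, -1]
m = -1.125, p(m) = -0.3418 (−); new bracket [-1.25, -1.125]
m = -1.1875, p(m) = 0.0144 (+); new bracket [-1.1875, -1.125]
m = -1.15625, p(m) = -0.1661 (−); new bracket [-1.1875, -1.15625]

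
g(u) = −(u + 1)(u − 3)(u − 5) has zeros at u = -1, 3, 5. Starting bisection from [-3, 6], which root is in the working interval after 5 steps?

-1

m = 1.5, g(m) = -13.125 (−); new bracket [-3, 1.5]
m = -0.75, g(m) = -5.390625 (−); new bracket [-3, -0.75]
m = -1.875, g(m) = 29.326172 (+); new bracket [-1.875, -0.75]
m = -1.3125, g(m) = 8.5071 (+); new bracket [-1.3125, -0.75]
m = -1.03125, g(m) = 0.7598 (+); new bracket [-1.03125, -0.75]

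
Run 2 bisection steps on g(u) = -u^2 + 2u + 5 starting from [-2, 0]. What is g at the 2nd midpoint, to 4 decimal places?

midpoint -1: g = 2 > 0 → [-2, -1]
midpoint -1.5: g = -0.25 < 0 → [-1.5, -1]

-0.2500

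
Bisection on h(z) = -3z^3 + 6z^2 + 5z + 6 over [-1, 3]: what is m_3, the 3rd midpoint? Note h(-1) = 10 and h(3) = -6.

h(1) = 14 > 0, so the root lies in [1, 3]
h(2) = 16 > 0, so the root lies in [2, 3]
h(2.5) = 9.125 > 0, so the root lies in [2.5, 3]

2.5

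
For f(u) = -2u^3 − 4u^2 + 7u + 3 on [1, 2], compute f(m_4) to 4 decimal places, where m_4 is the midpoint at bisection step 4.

u = 1.5 gives f = -2.25, negative; keep [1, 1.5]
u = 1.25 gives f = 1.59375, positive; keep [1.25, 1.5]
u = 1.375 gives f = -0.136719, negative; keep [1.25, 1.375]
u = 1.3125 gives f = 0.7749, positive; keep [1.3125, 1.375]

0.7749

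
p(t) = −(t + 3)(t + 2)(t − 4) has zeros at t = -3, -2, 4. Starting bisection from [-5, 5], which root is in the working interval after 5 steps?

m = 0, p(m) = 24 (+); new bracket [0, 5]
m = 2.5, p(m) = 37.125 (+); new bracket [2.5, 5]
m = 3.75, p(m) = 9.703125 (+); new bracket [3.75, 5]
m = 4.375, p(m) = -17.6309 (−); new bracket [3.75, 4.375]
m = 4.0625, p(m) = -2.676 (−); new bracket [3.75, 4.0625]

4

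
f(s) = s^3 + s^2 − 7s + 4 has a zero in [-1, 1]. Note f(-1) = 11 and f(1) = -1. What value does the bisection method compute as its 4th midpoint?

0.625

s = 0 gives f = 4, positive; keep [0, 1]
s = 0.5 gives f = 0.875, positive; keep [0.5, 1]
s = 0.75 gives f = -0.265625, negative; keep [0.5, 0.75]
s = 0.625 gives f = 0.2598, positive; keep [0.625, 0.75]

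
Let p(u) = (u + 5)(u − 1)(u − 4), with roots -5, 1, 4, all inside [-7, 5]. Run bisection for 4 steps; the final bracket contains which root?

midpoint -1: p = 40 > 0 → [-7, -1]
midpoint -4: p = 40 > 0 → [-7, -4]
midpoint -5.5: p = -30.875 < 0 → [-5.5, -4]
midpoint -4.75: p = 12.5781 > 0 → [-5.5, -4.75]

-5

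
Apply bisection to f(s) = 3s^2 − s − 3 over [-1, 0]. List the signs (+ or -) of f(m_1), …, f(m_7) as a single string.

f(-0.5) = -1.75 < 0, so the root lies in [-1, -0.5]
f(-0.75) = -0.5625 < 0, so the root lies in [-1, -0.75]
f(-0.875) = 0.171875 > 0, so the root lies in [-0.875, -0.75]
f(-0.8125) = -0.207 < 0, so the root lies in [-0.875, -0.8125]
f(-0.84375) = -0.0205 < 0, so the root lies in [-0.875, -0.84375]
f(-0.859375) = 0.075 > 0, so the root lies in [-0.859375, -0.84375]
f(-0.8515625) = 0.027 > 0, so the root lies in [-0.8515625, -0.84375]

--+--++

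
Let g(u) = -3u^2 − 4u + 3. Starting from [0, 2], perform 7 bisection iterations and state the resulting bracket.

[0.53125, 0.546875]

midpoint 1: g = -4 < 0 → [0, 1]
midpoint 0.5: g = 0.25 > 0 → [0.5, 1]
midpoint 0.75: g = -1.6875 < 0 → [0.5, 0.75]
midpoint 0.625: g = -0.6719 < 0 → [0.5, 0.625]
midpoint 0.5625: g = -0.1992 < 0 → [0.5, 0.5625]
midpoint 0.53125: g = 0.0283 > 0 → [0.53125, 0.5625]
midpoint 0.546875: g = -0.0847 < 0 → [0.53125, 0.546875]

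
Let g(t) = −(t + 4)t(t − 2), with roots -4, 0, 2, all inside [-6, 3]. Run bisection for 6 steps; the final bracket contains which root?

-4

m = -1.5, g(m) = -13.125 (−); new bracket [-6, -1.5]
m = -3.75, g(m) = -5.390625 (−); new bracket [-6, -3.75]
m = -4.875, g(m) = 29.326172 (+); new bracket [-4.875, -3.75]
m = -4.3125, g(m) = 8.5071 (+); new bracket [-4.3125, -3.75]
m = -4.03125, g(m) = 0.7598 (+); new bracket [-4.03125, -3.75]
m = -3.890625, g(m) = -2.5067 (−); new bracket [-4.03125, -3.890625]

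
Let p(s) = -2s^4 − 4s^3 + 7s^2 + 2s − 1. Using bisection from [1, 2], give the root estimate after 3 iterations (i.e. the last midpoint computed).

1.125

m = 1.5, p(m) = -5.875 (−); new bracket [1, 1.5]
m = 1.25, p(m) = -0.257812 (−); new bracket [1, 1.25]
m = 1.125, p(m) = 1.210449 (+); new bracket [1.125, 1.25]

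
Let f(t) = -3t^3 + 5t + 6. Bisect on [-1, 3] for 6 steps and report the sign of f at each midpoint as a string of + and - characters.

midpoint 1: f = 8 > 0 → [1, 3]
midpoint 2: f = -8 < 0 → [1, 2]
midpoint 1.5: f = 3.375 > 0 → [1.5, 2]
midpoint 1.75: f = -1.3281 < 0 → [1.5, 1.75]
midpoint 1.625: f = 1.252 > 0 → [1.625, 1.75]
midpoint 1.6875: f = 0.0212 > 0 → [1.6875, 1.75]

+-+-++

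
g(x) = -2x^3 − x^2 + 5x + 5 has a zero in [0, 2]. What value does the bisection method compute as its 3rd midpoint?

1.75

m = 1, g(m) = 7 (+); new bracket [1, 2]
m = 1.5, g(m) = 3.5 (+); new bracket [1.5, 2]
m = 1.75, g(m) = -0.03125 (−); new bracket [1.5, 1.75]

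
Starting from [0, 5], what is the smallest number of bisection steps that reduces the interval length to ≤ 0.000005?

20

Width after n steps is 5/2^n. Need 2^n ≥ 5/0.000005 = 1000000.
2^19 = 524288 < 1000000 ≤ 2^20 = 1048576, so n = 20.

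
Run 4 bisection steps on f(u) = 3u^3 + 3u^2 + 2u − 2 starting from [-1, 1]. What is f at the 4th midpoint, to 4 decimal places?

-0.6699

m = 0, f(m) = -2 (−); new bracket [0, 1]
m = 0.5, f(m) = 0.125 (+); new bracket [0, 0.5]
m = 0.25, f(m) = -1.265625 (−); new bracket [0.25, 0.5]
m = 0.375, f(m) = -0.6699 (−); new bracket [0.375, 0.5]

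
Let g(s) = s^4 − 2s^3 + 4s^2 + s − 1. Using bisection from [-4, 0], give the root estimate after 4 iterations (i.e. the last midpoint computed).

-0.75

m = -2, g(m) = 45 (+); new bracket [-2, 0]
m = -1, g(m) = 5 (+); new bracket [-1, 0]
m = -0.5, g(m) = -0.1875 (−); new bracket [-1, -0.5]
m = -0.75, g(m) = 1.6602 (+); new bracket [-0.75, -0.5]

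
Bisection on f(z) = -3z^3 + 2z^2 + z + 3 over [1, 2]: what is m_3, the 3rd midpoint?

1.375

midpoint 1.5: f = -1.125 < 0 → [1, 1.5]
midpoint 1.25: f = 1.515625 > 0 → [1.25, 1.5]
midpoint 1.375: f = 0.357422 > 0 → [1.375, 1.5]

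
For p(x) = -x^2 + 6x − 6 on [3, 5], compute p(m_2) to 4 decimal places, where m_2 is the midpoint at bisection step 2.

0.7500

p(4) = 2 > 0, so the root lies in [4, 5]
p(4.5) = 0.75 > 0, so the root lies in [4.5, 5]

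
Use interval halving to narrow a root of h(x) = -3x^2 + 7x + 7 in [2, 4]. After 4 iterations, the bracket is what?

midpoint 3: h = 1 > 0 → [3, 4]
midpoint 3.5: h = -5.25 < 0 → [3, 3.5]
midpoint 3.25: h = -1.9375 < 0 → [3, 3.25]
midpoint 3.125: h = -0.4219 < 0 → [3, 3.125]

[3, 3.125]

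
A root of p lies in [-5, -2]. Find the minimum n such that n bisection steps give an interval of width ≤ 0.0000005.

23

Width after n steps is 3/2^n. Need 2^n ≥ 3/0.0000005 = 6000000.
2^22 = 4194304 < 6000000 ≤ 2^23 = 8388608, so n = 23.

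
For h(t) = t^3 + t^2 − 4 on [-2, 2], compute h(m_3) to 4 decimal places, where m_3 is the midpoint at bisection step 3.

1.6250

midpoint 0: h = -4 < 0 → [0, 2]
midpoint 1: h = -2 < 0 → [1, 2]
midpoint 1.5: h = 1.625 > 0 → [1, 1.5]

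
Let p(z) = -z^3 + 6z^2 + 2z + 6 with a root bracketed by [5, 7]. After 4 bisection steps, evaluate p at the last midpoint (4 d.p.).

3.5098

m = 6, p(m) = 18 (+); new bracket [6, 7]
m = 6.5, p(m) = -2.125 (−); new bracket [6, 6.5]
m = 6.25, p(m) = 8.734375 (+); new bracket [6.25, 6.5]
m = 6.375, p(m) = 3.5098 (+); new bracket [6.375, 6.5]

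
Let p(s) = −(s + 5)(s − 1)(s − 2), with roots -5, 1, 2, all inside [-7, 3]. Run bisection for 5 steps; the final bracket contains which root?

p(-2) = -36 < 0, so the root lies in [-7, -2]
p(-4.5) = -17.875 < 0, so the root lies in [-7, -4.5]
p(-5.75) = 39.234375 > 0, so the root lies in [-5.75, -4.5]
p(-5.125) = 5.4551 > 0, so the root lies in [-5.125, -4.5]
p(-4.8125) = -7.4246 < 0, so the root lies in [-5.125, -4.8125]

-5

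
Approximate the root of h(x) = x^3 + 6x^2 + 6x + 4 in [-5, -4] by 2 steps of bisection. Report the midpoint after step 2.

-4.75

midpoint -4.5: h = 7.375 > 0 → [-5, -4.5]
midpoint -4.75: h = 3.703125 > 0 → [-5, -4.75]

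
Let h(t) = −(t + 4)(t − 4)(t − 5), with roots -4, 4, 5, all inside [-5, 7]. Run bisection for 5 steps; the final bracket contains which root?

-4

m = 1, h(m) = -60 (−); new bracket [-5, 1]
m = -2, h(m) = -84 (−); new bracket [-5, -2]
m = -3.5, h(m) = -31.875 (−); new bracket [-5, -3.5]
m = -4.25, h(m) = 19.0781 (+); new bracket [-4.25, -3.5]
m = -3.875, h(m) = -8.7363 (−); new bracket [-4.25, -3.875]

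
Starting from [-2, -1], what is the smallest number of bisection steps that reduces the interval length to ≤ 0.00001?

17

Width after n steps is 1/2^n. Need 2^n ≥ 1/0.00001 = 100000.
2^16 = 65536 < 100000 ≤ 2^17 = 131072, so n = 17.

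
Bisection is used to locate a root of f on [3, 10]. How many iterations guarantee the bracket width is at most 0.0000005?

24

Width after n steps is 7/2^n. Need 2^n ≥ 7/0.0000005 = 14000000.
2^23 = 8388608 < 14000000 ≤ 2^24 = 16777216, so n = 24.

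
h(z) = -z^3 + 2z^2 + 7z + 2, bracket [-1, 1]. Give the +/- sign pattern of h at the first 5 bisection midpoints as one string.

midpoint 0: h = 2 > 0 → [-1, 0]
midpoint -0.5: h = -0.875 < 0 → [-0.5, 0]
midpoint -0.25: h = 0.390625 > 0 → [-0.5, -0.25]
midpoint -0.375: h = -0.291 < 0 → [-0.375, -0.25]
midpoint -0.3125: h = 0.0383 > 0 → [-0.375, -0.3125]

+-+-+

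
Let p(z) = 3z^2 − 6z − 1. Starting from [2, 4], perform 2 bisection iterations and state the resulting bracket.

p(3) = 8 > 0, so the root lies in [2, 3]
p(2.5) = 2.75 > 0, so the root lies in [2, 2.5]

[2, 2.5]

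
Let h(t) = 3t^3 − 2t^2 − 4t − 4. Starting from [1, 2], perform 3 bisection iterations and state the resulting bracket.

m = 1.5, h(m) = -4.375 (−); new bracket [1.5, 2]
m = 1.75, h(m) = -1.046875 (−); new bracket [1.75, 2]
m = 1.875, h(m) = 1.244141 (+); new bracket [1.75, 1.875]

[1.75, 1.875]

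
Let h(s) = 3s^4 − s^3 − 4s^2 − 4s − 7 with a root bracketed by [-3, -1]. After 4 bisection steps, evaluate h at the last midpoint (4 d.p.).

s = -2 gives h = 41, positive; keep [-2, -1]
s = -1.5 gives h = 8.5625, positive; keep [-1.5, -1]
s = -1.25 gives h = 1.027344, positive; keep [-1.25, -1]
s = -1.125 gives h = -1.3333, negative; keep [-1.25, -1.125]

-1.3333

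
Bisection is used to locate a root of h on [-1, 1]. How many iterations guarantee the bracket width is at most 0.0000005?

22

Width after n steps is 2/2^n. Need 2^n ≥ 2/0.0000005 = 4000000.
2^21 = 2097152 < 4000000 ≤ 2^22 = 4194304, so n = 22.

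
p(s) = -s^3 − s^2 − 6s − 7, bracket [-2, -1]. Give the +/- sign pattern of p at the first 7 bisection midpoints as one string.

++-+++-

p(-1.5) = 3.125 > 0, so the root lies in [-1.5, -1]
p(-1.25) = 0.890625 > 0, so the root lies in [-1.25, -1]
p(-1.125) = -0.091797 < 0, so the root lies in [-1.25, -1.125]
p(-1.1875) = 0.3894 > 0, so the root lies in [-1.1875, -1.125]
p(-1.15625) = 0.1464 > 0, so the root lies in [-1.15625, -1.125]
p(-1.140625) = 0.0267 > 0, so the root lies in [-1.140625, -1.125]
p(-1.1328125) = -0.0327 < 0, so the root lies in [-1.140625, -1.1328125]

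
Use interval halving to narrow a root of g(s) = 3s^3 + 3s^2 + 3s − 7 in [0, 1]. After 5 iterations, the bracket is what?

[0.875, 0.90625]

midpoint 0.5: g = -4.375 < 0 → [0.5, 1]
midpoint 0.75: g = -1.796875 < 0 → [0.75, 1]
midpoint 0.875: g = -0.068359 < 0 → [0.875, 1]
midpoint 0.9375: g = 0.9211 > 0 → [0.875, 0.9375]
midpoint 0.90625: g = 0.4155 > 0 → [0.875, 0.90625]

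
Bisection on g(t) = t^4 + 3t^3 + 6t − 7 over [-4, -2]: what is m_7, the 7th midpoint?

t = -3 gives g = -25, negative; keep [-4, -3]
t = -3.5 gives g = -6.5625, negative; keep [-4, -3.5]
t = -3.75 gives g = 10.050781, positive; keep [-3.75, -3.5]
t = -3.625 gives g = 1.0217, positive; keep [-3.625, -3.5]
t = -3.5625 gives g = -2.9426, negative; keep [-3.625, -3.5625]
t = -3.59375 gives g = -1.0045, negative; keep [-3.625, -3.59375]
t = -3.609375 gives g = -0.0026, negative; keep [-3.625, -3.609375]

-3.609375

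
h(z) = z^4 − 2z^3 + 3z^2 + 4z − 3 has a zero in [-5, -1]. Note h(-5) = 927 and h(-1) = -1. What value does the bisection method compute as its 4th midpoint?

-1.25

midpoint -3: h = 147 > 0 → [-3, -1]
midpoint -2: h = 33 > 0 → [-2, -1]
midpoint -1.5: h = 9.5625 > 0 → [-1.5, -1]
midpoint -1.25: h = 3.0352 > 0 → [-1.25, -1]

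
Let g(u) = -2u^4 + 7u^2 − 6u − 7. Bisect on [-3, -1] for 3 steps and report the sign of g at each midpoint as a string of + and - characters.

g(-2) = 1 > 0, so the root lies in [-3, -2]
g(-2.5) = -26.375 < 0, so the root lies in [-2.5, -2]
g(-2.25) = -9.320312 < 0, so the root lies in [-2.25, -2]

+--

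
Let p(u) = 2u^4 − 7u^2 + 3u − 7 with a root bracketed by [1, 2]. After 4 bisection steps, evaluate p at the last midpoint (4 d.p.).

midpoint 1.5: p = -8.125 < 0 → [1.5, 2]
midpoint 1.75: p = -4.429688 < 0 → [1.75, 2]
midpoint 1.875: p = -1.265137 < 0 → [1.875, 2]
midpoint 1.9375: p = 0.7188 > 0 → [1.875, 1.9375]

0.7188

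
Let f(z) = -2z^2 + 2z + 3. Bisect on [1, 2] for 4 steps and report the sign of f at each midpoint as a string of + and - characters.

midpoint 1.5: f = 1.5 > 0 → [1.5, 2]
midpoint 1.75: f = 0.375 > 0 → [1.75, 2]
midpoint 1.875: f = -0.28125 < 0 → [1.75, 1.875]
midpoint 1.8125: f = 0.0547 > 0 → [1.8125, 1.875]

++-+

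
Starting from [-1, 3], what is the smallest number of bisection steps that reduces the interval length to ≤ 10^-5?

Width after n steps is 4/2^n. Need 2^n ≥ 4/10^-5 = 400000.
2^18 = 262144 < 400000 ≤ 2^19 = 524288, so n = 19.

19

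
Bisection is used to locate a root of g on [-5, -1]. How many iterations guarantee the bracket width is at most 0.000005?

20

Width after n steps is 4/2^n. Need 2^n ≥ 4/0.000005 = 800000.
2^19 = 524288 < 800000 ≤ 2^20 = 1048576, so n = 20.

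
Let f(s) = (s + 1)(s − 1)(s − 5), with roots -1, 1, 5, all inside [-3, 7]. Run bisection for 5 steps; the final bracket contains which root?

5

m = 2, f(m) = -9 (−); new bracket [2, 7]
m = 4.5, f(m) = -9.625 (−); new bracket [4.5, 7]
m = 5.75, f(m) = 24.046875 (+); new bracket [4.5, 5.75]
m = 5.125, f(m) = 3.1582 (+); new bracket [4.5, 5.125]
m = 4.8125, f(m) = -4.155 (−); new bracket [4.8125, 5.125]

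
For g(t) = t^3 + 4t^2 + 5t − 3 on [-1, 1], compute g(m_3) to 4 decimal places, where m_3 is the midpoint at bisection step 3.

-1.4844

t = 0 gives g = -3, negative; keep [0, 1]
t = 0.5 gives g = 0.625, positive; keep [0, 0.5]
t = 0.25 gives g = -1.484375, negative; keep [0.25, 0.5]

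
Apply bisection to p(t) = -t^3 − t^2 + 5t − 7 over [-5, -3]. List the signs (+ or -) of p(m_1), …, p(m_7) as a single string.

+++---+

m = -4, p(m) = 21 (+); new bracket [-4, -3]
m = -3.5, p(m) = 6.125 (+); new bracket [-3.5, -3]
m = -3.25, p(m) = 0.515625 (+); new bracket [-3.25, -3]
m = -3.125, p(m) = -1.873 (−); new bracket [-3.25, -3.125]
m = -3.1875, p(m) = -0.7122 (−); new bracket [-3.25, -3.1875]
m = -3.21875, p(m) = -0.1067 (−); new bracket [-3.25, -3.21875]
m = -3.234375, p(m) = 0.2023 (+); new bracket [-3.234375, -3.21875]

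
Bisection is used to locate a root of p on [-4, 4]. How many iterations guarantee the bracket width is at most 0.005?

Width after n steps is 8/2^n. Need 2^n ≥ 8/0.005 = 1600.
2^10 = 1024 < 1600 ≤ 2^11 = 2048, so n = 11.

11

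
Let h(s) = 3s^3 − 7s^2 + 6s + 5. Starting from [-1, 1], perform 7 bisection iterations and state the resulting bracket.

[-0.5, -0.484375]

m = 0, h(m) = 5 (+); new bracket [-1, 0]
m = -0.5, h(m) = -0.125 (−); new bracket [-0.5, 0]
m = -0.25, h(m) = 3.015625 (+); new bracket [-0.5, -0.25]
m = -0.375, h(m) = 1.6074 (+); new bracket [-0.5, -0.375]
m = -0.4375, h(m) = 0.7839 (+); new bracket [-0.5, -0.4375]
m = -0.46875, h(m) = 0.3404 (+); new bracket [-0.5, -0.46875]
m = -0.484375, h(m) = 0.1105 (+); new bracket [-0.5, -0.484375]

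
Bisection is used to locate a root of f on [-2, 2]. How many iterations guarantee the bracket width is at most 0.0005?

Width after n steps is 4/2^n. Need 2^n ≥ 4/0.0005 = 8000.
2^12 = 4096 < 8000 ≤ 2^13 = 8192, so n = 13.

13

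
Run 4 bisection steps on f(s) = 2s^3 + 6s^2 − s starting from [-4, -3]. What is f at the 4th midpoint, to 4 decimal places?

-0.6226

s = -3.5 gives f = -8.75, negative; keep [-3.5, -3]
s = -3.25 gives f = -2.03125, negative; keep [-3.25, -3]
s = -3.125 gives f = 0.683594, positive; keep [-3.25, -3.125]
s = -3.1875 gives f = -0.6226, negative; keep [-3.1875, -3.125]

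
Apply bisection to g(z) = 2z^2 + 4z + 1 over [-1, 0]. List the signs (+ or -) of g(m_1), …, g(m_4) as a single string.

-+--

z = -0.5 gives g = -0.5, negative; keep [-0.5, 0]
z = -0.25 gives g = 0.125, positive; keep [-0.5, -0.25]
z = -0.375 gives g = -0.21875, negative; keep [-0.375, -0.25]
z = -0.3125 gives g = -0.0547, negative; keep [-0.3125, -0.25]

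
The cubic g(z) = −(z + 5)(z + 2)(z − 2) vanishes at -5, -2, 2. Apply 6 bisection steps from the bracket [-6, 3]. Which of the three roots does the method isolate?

2

m = -1.5, g(m) = 6.125 (+); new bracket [-1.5, 3]
m = 0.75, g(m) = 19.765625 (+); new bracket [0.75, 3]
m = 1.875, g(m) = 3.330078 (+); new bracket [1.875, 3]
m = 2.4375, g(m) = -14.4392 (−); new bracket [1.875, 2.4375]
m = 2.15625, g(m) = -4.6474 (−); new bracket [1.875, 2.15625]
m = 2.015625, g(m) = -0.4402 (−); new bracket [1.875, 2.015625]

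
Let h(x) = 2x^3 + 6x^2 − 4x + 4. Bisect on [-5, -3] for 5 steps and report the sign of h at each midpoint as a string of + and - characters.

-+-++

midpoint -4: h = -12 < 0 → [-4, -3]
midpoint -3.5: h = 5.75 > 0 → [-4, -3.5]
midpoint -3.75: h = -2.09375 < 0 → [-3.75, -3.5]
midpoint -3.625: h = 2.0742 > 0 → [-3.75, -3.625]
midpoint -3.6875: h = 0.0532 > 0 → [-3.75, -3.6875]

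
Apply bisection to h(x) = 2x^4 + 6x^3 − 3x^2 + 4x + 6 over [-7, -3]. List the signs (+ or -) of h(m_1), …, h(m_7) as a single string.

++-++++

midpoint -5: h = 411 > 0 → [-5, -3]
midpoint -4: h = 70 > 0 → [-4, -3]
midpoint -3.5: h = -1.875 < 0 → [-4, -3.5]
midpoint -3.75: h = 27.9141 > 0 → [-3.75, -3.5]
midpoint -3.625: h = 11.6216 > 0 → [-3.625, -3.5]
midpoint -3.5625: h = 4.5406 > 0 → [-3.5625, -3.5]
midpoint -3.53125: h = 1.2516 > 0 → [-3.53125, -3.5]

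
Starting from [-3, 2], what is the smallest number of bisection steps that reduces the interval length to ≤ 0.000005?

Width after n steps is 5/2^n. Need 2^n ≥ 5/0.000005 = 1000000.
2^19 = 524288 < 1000000 ≤ 2^20 = 1048576, so n = 20.

20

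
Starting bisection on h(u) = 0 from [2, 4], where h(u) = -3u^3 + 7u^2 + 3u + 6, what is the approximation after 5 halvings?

2.9375

u = 3 gives h = -3, negative; keep [2, 3]
u = 2.5 gives h = 10.375, positive; keep [2.5, 3]
u = 2.75 gives h = 4.796875, positive; keep [2.75, 3]
u = 2.875 gives h = 1.1934, positive; keep [2.875, 3]
u = 2.9375 gives h = -0.8274, negative; keep [2.875, 2.9375]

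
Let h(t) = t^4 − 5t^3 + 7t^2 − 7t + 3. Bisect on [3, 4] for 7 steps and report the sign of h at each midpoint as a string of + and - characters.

t = 3.5 gives h = -0.0625, negative; keep [3.5, 4]
t = 3.75 gives h = 9.269531, positive; keep [3.5, 3.75]
t = 3.625 gives h = 4.111572, positive; keep [3.5, 3.625]
t = 3.5625 gives h = 1.9085, positive; keep [3.5, 3.5625]
t = 3.53125 gives h = 0.8948, positive; keep [3.5, 3.53125]
t = 3.515625 gives h = 0.4092, positive; keep [3.5, 3.515625]
t = 3.5078125 gives h = 0.1716, positive; keep [3.5, 3.5078125]

-++++++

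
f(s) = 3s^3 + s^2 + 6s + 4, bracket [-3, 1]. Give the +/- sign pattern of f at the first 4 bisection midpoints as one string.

-++-

s = -1 gives f = -4, negative; keep [-1, 1]
s = 0 gives f = 4, positive; keep [-1, 0]
s = -0.5 gives f = 0.875, positive; keep [-1, -0.5]
s = -0.75 gives f = -1.2031, negative; keep [-0.75, -0.5]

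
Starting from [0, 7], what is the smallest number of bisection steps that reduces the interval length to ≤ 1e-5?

20

Width after n steps is 7/2^n. Need 2^n ≥ 7/1e-5 = 700000.
2^19 = 524288 < 700000 ≤ 2^20 = 1048576, so n = 20.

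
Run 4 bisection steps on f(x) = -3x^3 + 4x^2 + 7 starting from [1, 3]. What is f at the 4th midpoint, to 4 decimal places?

1.2871

f(2) = -1 < 0, so the root lies in [1, 2]
f(1.5) = 5.875 > 0, so the root lies in [1.5, 2]
f(1.75) = 3.171875 > 0, so the root lies in [1.75, 2]
f(1.875) = 1.2871 > 0, so the root lies in [1.875, 2]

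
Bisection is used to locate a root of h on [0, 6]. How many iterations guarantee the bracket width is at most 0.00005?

17

Width after n steps is 6/2^n. Need 2^n ≥ 6/0.00005 = 120000.
2^16 = 65536 < 120000 ≤ 2^17 = 131072, so n = 17.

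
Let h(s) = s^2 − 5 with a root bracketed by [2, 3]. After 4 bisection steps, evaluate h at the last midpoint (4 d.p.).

-0.2148

midpoint 2.5: h = 1.25 > 0 → [2, 2.5]
midpoint 2.25: h = 0.0625 > 0 → [2, 2.25]
midpoint 2.125: h = -0.484375 < 0 → [2.125, 2.25]
midpoint 2.1875: h = -0.2148 < 0 → [2.1875, 2.25]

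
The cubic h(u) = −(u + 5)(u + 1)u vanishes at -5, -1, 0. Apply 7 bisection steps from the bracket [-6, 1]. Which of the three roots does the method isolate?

m = -2.5, h(m) = -9.375 (−); new bracket [-6, -2.5]
m = -4.25, h(m) = -10.359375 (−); new bracket [-6, -4.25]
m = -5.125, h(m) = 2.642578 (+); new bracket [-5.125, -4.25]
m = -4.6875, h(m) = -5.4016 (−); new bracket [-5.125, -4.6875]
m = -4.90625, h(m) = -1.7967 (−); new bracket [-5.125, -4.90625]
m = -5.015625, h(m) = 0.3147 (+); new bracket [-5.015625, -4.90625]
m = -4.9609375, h(m) = -0.7676 (−); new bracket [-5.015625, -4.9609375]

-5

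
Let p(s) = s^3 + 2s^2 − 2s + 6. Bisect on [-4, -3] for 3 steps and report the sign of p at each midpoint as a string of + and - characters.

--+

m = -3.5, p(m) = -5.375 (−); new bracket [-3.5, -3]
m = -3.25, p(m) = -0.703125 (−); new bracket [-3.25, -3]
m = -3.125, p(m) = 1.263672 (+); new bracket [-3.25, -3.125]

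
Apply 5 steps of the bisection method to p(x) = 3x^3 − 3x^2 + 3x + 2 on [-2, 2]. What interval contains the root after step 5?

[-0.5, -0.375]

m = 0, p(m) = 2 (+); new bracket [-2, 0]
m = -1, p(m) = -7 (−); new bracket [-1, 0]
m = -0.5, p(m) = -0.625 (−); new bracket [-0.5, 0]
m = -0.25, p(m) = 1.0156 (+); new bracket [-0.5, -0.25]
m = -0.375, p(m) = 0.2949 (+); new bracket [-0.5, -0.375]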